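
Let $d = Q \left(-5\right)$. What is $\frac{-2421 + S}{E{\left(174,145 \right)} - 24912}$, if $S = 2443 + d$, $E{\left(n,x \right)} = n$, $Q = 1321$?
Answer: $\frac{6583}{24738} \approx 0.26611$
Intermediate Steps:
$d = -6605$ ($d = 1321 \left(-5\right) = -6605$)
$S = -4162$ ($S = 2443 - 6605 = -4162$)
$\frac{-2421 + S}{E{\left(174,145 \right)} - 24912} = \frac{-2421 - 4162}{174 - 24912} = - \frac{6583}{-24738} = \left(-6583\right) \left(- \frac{1}{24738}\right) = \frac{6583}{24738}$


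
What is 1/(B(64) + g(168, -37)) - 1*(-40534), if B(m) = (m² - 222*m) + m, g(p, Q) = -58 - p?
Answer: 416446315/10274 ≈ 40534.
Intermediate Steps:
B(m) = m² - 221*m
1/(B(64) + g(168, -37)) - 1*(-40534) = 1/(64*(-221 + 64) + (-58 - 1*168)) - 1*(-40534) = 1/(64*(-157) + (-58 - 168)) + 40534 = 1/(-10048 - 226) + 40534 = 1/(-10274) + 40534 = -1/10274 + 40534 = 416446315/10274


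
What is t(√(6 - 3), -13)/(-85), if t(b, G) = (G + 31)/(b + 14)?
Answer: -252/16405 + 18*√3/16405 ≈ -0.013461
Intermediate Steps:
t(b, G) = (31 + G)/(14 + b)
t(√(6 - 3), -13)/(-85) = ((31 - 13)/(14 + √(6 - 3)))/(-85) = (18/(14 + √3))*(-1/85) = -18/(85*(14 + √3))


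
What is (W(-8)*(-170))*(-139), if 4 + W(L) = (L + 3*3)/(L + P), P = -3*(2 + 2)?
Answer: -191403/2 ≈ -95702.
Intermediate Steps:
P = -12 (P = -3*4 = -12)
W(L) = -4 + (9 + L)/(-12 + L) (W(L) = -4 + (L + 3*3)/(L - 12) = -4 + (L + 9)/(-12 + L) = -4 + (9 + L)/(-12 + L))
(W(-8)*(-170))*(-139) = ((3*(19 - 1*(-8))/(-12 - 8))*(-170))*(-139) = ((3*(19 + 8)/(-20))*(-170))*(-139) = ((3*(-1/20)*27)*(-170))*(-139) = -81/20*(-170)*(-139) = (1377/2)*(-139) = -191403/2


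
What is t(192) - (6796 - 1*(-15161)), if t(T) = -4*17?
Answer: -22025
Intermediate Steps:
t(T) = -68
t(192) - (6796 - 1*(-15161)) = -68 - (6796 - 1*(-15161)) = -68 - (6796 + 15161) = -68 - 1*21957 = -68 - 21957 = -22025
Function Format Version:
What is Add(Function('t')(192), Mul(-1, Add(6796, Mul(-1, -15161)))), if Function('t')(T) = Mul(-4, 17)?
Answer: -22025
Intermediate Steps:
Function('t')(T) = -68
Add(Function('t')(192), Mul(-1, Add(6796, Mul(-1, -15161)))) = Add(-68, Mul(-1, Add(6796, Mul(-1, -15161)))) = Add(-68, Mul(-1, Add(6796, 15161))) = Add(-68, Mul(-1, 21957)) = Add(-68, -21957) = -22025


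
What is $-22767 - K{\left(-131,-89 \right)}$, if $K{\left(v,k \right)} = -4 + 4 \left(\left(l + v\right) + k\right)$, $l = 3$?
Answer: $-21895$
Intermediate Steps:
$K{\left(v,k \right)} = 8 + 4 k + 4 v$ ($K{\left(v,k \right)} = -4 + 4 \left(\left(3 + v\right) + k\right) = -4 + 4 \left(3 + k + v\right) = -4 + \left(12 + 4 k + 4 v\right) = 8 + 4 k + 4 v$)
$-22767 - K{\left(-131,-89 \right)} = -22767 - \left(8 + 4 \left(-89\right) + 4 \left(-131\right)\right) = -22767 - \left(8 - 356 - 524\right) = -22767 - -872 = -22767 + 872 = -21895$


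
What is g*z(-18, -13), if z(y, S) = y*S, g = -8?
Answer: -1872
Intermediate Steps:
z(y, S) = S*y
g*z(-18, -13) = -(-104)*(-18) = -8*234 = -1872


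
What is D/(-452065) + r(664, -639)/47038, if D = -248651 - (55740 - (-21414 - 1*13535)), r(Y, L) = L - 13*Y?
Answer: 2354156061/4252846694 ≈ 0.55355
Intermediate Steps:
D = -339340 (D = -248651 - (55740 - (-21414 - 13535)) = -248651 - (55740 - 1*(-34949)) = -248651 - (55740 + 34949) = -248651 - 1*90689 = -248651 - 90689 = -339340)
D/(-452065) + r(664, -639)/47038 = -339340/(-452065) + (-639 - 13*664)/47038 = -339340*(-1/452065) + (-639 - 8632)*(1/47038) = 67868/90413 - 9271*1/47038 = 67868/90413 - 9271/47038 = 2354156061/4252846694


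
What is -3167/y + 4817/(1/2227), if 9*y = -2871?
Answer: 3422062588/319 ≈ 1.0727e+7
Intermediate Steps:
y = -319 (y = (1/9)*(-2871) = -319)
-3167/y + 4817/(1/2227) = -3167/(-319) + 4817/(1/2227) = -3167*(-1/319) + 4817/(1/2227) = 3167/319 + 4817*2227 = 3167/319 + 10727459 = 3422062588/319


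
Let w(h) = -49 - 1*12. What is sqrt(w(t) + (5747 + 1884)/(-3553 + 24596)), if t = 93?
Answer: 2*I*sqrt(6712674914)/21043 ≈ 7.787*I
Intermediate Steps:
w(h) = -61 (w(h) = -49 - 12 = -61)
sqrt(w(t) + (5747 + 1884)/(-3553 + 24596)) = sqrt(-61 + (5747 + 1884)/(-3553 + 24596)) = sqrt(-61 + 7631/21043) = sqrt(-1275992/21043) = 2*I*sqrt(6712674914)/21043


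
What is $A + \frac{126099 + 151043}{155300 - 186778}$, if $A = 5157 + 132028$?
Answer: $\frac{2159016144}{15739} \approx 1.3718 \cdot 10^{5}$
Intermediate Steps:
$A = 137185$
$A + \frac{126099 + 151043}{155300 - 186778} = 137185 + \frac{126099 + 151043}{155300 - 186778} = 137185 + \frac{277142}{-31478} = 137185 + 277142 \left(- \frac{1}{31478}\right) = 137185 - \frac{138571}{15739} = \frac{2159016144}{15739}$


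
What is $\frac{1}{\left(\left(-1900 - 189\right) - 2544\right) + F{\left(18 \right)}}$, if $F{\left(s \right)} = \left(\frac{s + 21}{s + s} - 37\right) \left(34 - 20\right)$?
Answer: $- \frac{6}{30815} \approx -0.00019471$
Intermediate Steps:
$F{\left(s \right)} = -518 + \frac{7 \left(21 + s\right)}{s}$ ($F{\left(s \right)} = \left(\frac{21 + s}{2 s} - 37\right) 14 = \left(-37 + \frac{21 + s}{2 s}\right) 14 = -518 + \frac{7 \left(21 + s\right)}{s}$)
$\frac{1}{\left(\left(-1900 - 189\right) - 2544\right) + F{\left(18 \right)}} = \frac{1}{\left(\left(-1900 - 189\right) - 2544\right) - \left(511 - \frac{147}{18}\right)} = \frac{1}{\left(-2089 - 2544\right) + \left(-511 + 147 \cdot \frac{1}{18}\right)} = \frac{1}{-4633 + \left(-511 + \frac{49}{6}\right)} = \frac{1}{-4633 - \frac{3017}{6}} = \frac{1}{- \frac{30815}{6}} = - \frac{6}{30815}$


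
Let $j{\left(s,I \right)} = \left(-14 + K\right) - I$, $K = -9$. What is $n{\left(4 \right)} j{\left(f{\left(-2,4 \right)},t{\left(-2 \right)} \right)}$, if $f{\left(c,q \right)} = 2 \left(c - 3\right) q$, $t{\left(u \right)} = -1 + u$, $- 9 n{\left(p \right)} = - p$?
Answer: $- \frac{80}{9} \approx -8.8889$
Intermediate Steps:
$n{\left(p \right)} = \frac{p}{9}$ ($n{\left(p \right)} = - \frac{\left(-1\right) p}{9} = \frac{p}{9}$)
$f{\left(c,q \right)} = q \left(-6 + 2 c\right)$ ($f{\left(c,q \right)} = 2 \left(-3 + c\right) q = \left(-6 + 2 c\right) q = q \left(-6 + 2 c\right)$)
$j{\left(s,I \right)} = -23 - I$ ($j{\left(s,I \right)} = \left(-14 - 9\right) - I = -23 - I$)
$n{\left(4 \right)} j{\left(f{\left(-2,4 \right)},t{\left(-2 \right)} \right)} = \frac{1}{9} \cdot 4 \left(-23 - \left(-1 - 2\right)\right) = \frac{4 \left(-23 - -3\right)}{9} = \frac{4 \left(-23 + 3\right)}{9} = \frac{4}{9} \left(-20\right) = - \frac{80}{9}$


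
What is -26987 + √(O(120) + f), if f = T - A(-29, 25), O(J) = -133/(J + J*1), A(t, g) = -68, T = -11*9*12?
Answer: -26987 + I*√4033995/60 ≈ -26987.0 + 33.475*I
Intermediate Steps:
T = -1188 (T = -99*12 = -1188)
O(J) = -133/(2*J) (O(J) = -133/(J + J) = -133*1/(2*J) = -133/(2*J))
f = -1120 (f = -1188 - 1*(-68) = -1188 + 68 = -1120)
-26987 + √(O(120) + f) = -26987 + √(-133/2/120 - 1120) = -26987 + √(-133/2*1/120 - 1120) = -26987 + √(-133/240 - 1120) = -26987 + √(-268933/240) = -26987 + I*√4033995/60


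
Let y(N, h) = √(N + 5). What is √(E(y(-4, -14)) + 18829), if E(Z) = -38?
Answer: √18791 ≈ 137.08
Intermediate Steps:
y(N, h) = √(5 + N)
√(E(y(-4, -14)) + 18829) = √(-38 + 18829) = √18791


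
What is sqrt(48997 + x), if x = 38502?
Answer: sqrt(87499) ≈ 295.80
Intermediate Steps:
sqrt(48997 + x) = sqrt(48997 + 38502) = sqrt(87499)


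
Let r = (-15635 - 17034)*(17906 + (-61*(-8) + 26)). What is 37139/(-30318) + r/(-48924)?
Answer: 506734251089/41202162 ≈ 12299.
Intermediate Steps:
r = -601762980 (r = -32669*(17906 + (488 + 26)) = -32669*(17906 + 514) = -32669*18420 = -601762980)
37139/(-30318) + r/(-48924) = 37139/(-30318) - 601762980/(-48924) = 37139*(-1/30318) - 601762980*(-1/48924) = -37139/30318 + 50146915/4077 = 506734251089/41202162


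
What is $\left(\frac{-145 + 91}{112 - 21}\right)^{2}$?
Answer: $\frac{2916}{8281} \approx 0.35213$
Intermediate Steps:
$\left(\frac{-145 + 91}{112 - 21}\right)^{2} = \left(- \frac{54}{91}\right)^{2} = \frac{2916}{8281}$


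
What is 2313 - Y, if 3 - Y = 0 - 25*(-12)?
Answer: 2610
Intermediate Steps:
Y = -297 (Y = 3 - (0 - 25*(-12)) = 3 - (0 + 300) = 3 - 1*300 = 3 - 300 = -297)
2313 - Y = 2313 - 1*(-297) = 2313 + 297 = 2610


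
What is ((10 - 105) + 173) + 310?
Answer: 388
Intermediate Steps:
((10 - 105) + 173) + 310 = (-95 + 173) + 310 = 78 + 310 = 388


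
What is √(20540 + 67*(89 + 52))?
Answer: √29987 ≈ 173.17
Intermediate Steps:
√(20540 + 67*(89 + 52)) = √(20540 + 67*141) = √(20540 + 9447) = √29987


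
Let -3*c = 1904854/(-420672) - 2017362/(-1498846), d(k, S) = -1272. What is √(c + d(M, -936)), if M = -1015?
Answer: I*√40280049347126452809302/5629665576 ≈ 35.65*I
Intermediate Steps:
c = 71658396115/67555986912 (c = -(1904854/(-420672) - 2017362/(-1498846))/3 = -(1904854*(-1/420672) - 2017362*(-1/1498846))/3 = -(-136061/30048 + 1008681/749423)/3 = -⅓*(-71658396115/22518662304) = 71658396115/67555986912 ≈ 1.0607)
√(c + d(M, -936)) = √(71658396115/67555986912 - 1272) = √(-85859556955949/67555986912) = I*√40280049347126452809302/5629665576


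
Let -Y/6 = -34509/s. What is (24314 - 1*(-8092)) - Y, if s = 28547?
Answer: 924887028/28547 ≈ 32399.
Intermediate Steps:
Y = 207054/28547 (Y = -(-207054)/28547 = -6*(-34509/28547) = 207054/28547 ≈ 7.2531)
(24314 - 1*(-8092)) - Y = (24314 - 1*(-8092)) - 1*207054/28547 = (24314 + 8092) - 207054/28547 = 32406 - 207054/28547 = 924887028/28547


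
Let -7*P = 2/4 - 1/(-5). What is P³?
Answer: -1/1000 ≈ -0.0010000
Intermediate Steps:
P = -⅒ (P = -(2/4 - 1/(-5))/7 = -(2*(¼) - 1*(-⅕))/7 = -(½ + ⅕)/7 = -⅐*7/10 = -⅒ ≈ -0.10000)
P³ = (-⅒)³ = -1/1000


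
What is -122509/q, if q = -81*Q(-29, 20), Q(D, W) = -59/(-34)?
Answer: 4165306/4779 ≈ 871.58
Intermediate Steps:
Q(D, W) = 59/34 (Q(D, W) = -59*(-1/34) = 59/34)
q = -4779/34 (q = -81*59/34 = -4779/34 ≈ -140.56)
-122509/q = -122509/(-4779/34) = -122509*(-34/4779) = 4165306/4779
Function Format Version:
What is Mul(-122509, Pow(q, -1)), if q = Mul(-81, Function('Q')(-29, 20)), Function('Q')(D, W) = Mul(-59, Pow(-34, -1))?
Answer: Rational(4165306, 4779) ≈ 871.58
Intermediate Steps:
Function('Q')(D, W) = Rational(59, 34) (Function('Q')(D, W) = Mul(-59, Rational(-1, 34)) = Rational(59, 34))
q = Rational(-4779, 34) (q = Mul(-81, Rational(59, 34)) = Rational(-4779, 34) ≈ -140.56)
Mul(-122509, Pow(q, -1)) = Mul(-122509, Pow(Rational(-4779, 34), -1)) = Mul(-122509, Rational(-34, 4779)) = Rational(4165306, 4779)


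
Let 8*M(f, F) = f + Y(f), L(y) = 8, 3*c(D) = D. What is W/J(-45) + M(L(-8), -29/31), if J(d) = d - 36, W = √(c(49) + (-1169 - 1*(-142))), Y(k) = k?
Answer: 2 - 2*I*√2274/243 ≈ 2.0 - 0.39248*I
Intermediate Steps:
c(D) = D/3
W = 2*I*√2274/3 (W = √((⅓)*49 + (-1169 - 1*(-142))) = √(49/3 + (-1169 + 142)) = √(49/3 - 1027) = √(-3032/3) = 2*I*√2274/3 ≈ 31.791*I)
J(d) = -36 + d
M(f, F) = f/4 (M(f, F) = (f + f)/8 = (2*f)/8 = f/4)
W/J(-45) + M(L(-8), -29/31) = (2*I*√2274/3)/(-36 - 45) + (¼)*8 = (2*I*√2274/3)/(-81) + 2 = (2*I*√2274/3)*(-1/81) + 2 = -2*I*√2274/243 + 2 = 2 - 2*I*√2274/243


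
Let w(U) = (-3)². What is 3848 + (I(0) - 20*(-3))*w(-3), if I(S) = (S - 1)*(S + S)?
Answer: 4388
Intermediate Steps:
w(U) = 9
I(S) = 2*S*(-1 + S) (I(S) = (-1 + S)*(2*S) = 2*S*(-1 + S))
3848 + (I(0) - 20*(-3))*w(-3) = 3848 + (2*0*(-1 + 0) - 20*(-3))*9 = 3848 + (2*0*(-1) + 60)*9 = 3848 + (0 + 60)*9 = 3848 + 60*9 = 3848 + 540 = 4388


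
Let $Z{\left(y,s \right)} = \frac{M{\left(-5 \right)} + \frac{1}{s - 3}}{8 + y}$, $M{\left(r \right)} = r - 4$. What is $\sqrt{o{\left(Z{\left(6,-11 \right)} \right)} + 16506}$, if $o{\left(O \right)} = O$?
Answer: $\frac{\sqrt{3235049}}{14} \approx 128.47$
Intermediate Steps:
$M{\left(r \right)} = -4 + r$ ($M{\left(r \right)} = r - 4 = -4 + r$)
$Z{\left(y,s \right)} = \frac{-9 + \frac{1}{-3 + s}}{8 + y}$ ($Z{\left(y,s \right)} = \frac{\left(-4 - 5\right) + \frac{1}{s - 3}}{8 + y} = \frac{-9 + \frac{1}{-3 + s}}{8 + y}$)
$\sqrt{o{\left(Z{\left(6,-11 \right)} \right)} + 16506} = \sqrt{\frac{28 - -99}{-24 - 18 + 8 \left(-11\right) - 66} + 16506} = \sqrt{\frac{28 + 99}{-24 - 18 - 88 - 66} + 16506} = \sqrt{\frac{1}{-196} \cdot 127 + 16506} = \sqrt{\left(- \frac{1}{196}\right) 127 + 16506} = \sqrt{- \frac{127}{196} + 16506} = \sqrt{\frac{3235049}{196}} = \frac{\sqrt{3235049}}{14}$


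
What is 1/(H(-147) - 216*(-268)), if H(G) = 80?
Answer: 1/57968 ≈ 1.7251e-5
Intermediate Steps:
1/(H(-147) - 216*(-268)) = 1/(80 - 216*(-268)) = 1/(80 + 57888) = 1/57968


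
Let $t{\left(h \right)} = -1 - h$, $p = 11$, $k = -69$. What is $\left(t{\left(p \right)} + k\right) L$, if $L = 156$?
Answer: $-12636$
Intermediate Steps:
$\left(t{\left(p \right)} + k\right) L = \left(\left(-1 - 11\right) - 69\right) 156 = \left(-12 - 69\right) 156 = \left(-81\right) 156 = -12636$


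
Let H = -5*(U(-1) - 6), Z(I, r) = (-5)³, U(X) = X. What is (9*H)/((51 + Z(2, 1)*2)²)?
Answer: 315/39601 ≈ 0.0079543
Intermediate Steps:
Z(I, r) = -125
H = 35 (H = -5*(-1 - 6) = -5*(-7) = 35)
(9*H)/((51 + Z(2, 1)*2)²) = (9*35)/((51 - 125*2)²) = 315/((51 - 250)²) = 315/((-199)²) = 315/39601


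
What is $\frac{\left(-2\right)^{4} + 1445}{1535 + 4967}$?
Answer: $\frac{1461}{6502} \approx 0.2247$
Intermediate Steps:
$\frac{\left(-2\right)^{4} + 1445}{1535 + 4967} = \frac{16 + 1445}{6502} = 1461 \cdot \frac{1}{6502} = \frac{1461}{6502}$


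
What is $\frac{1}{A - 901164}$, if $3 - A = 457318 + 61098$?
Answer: $- \frac{1}{1419577} \approx -7.0444 \cdot 10^{-7}$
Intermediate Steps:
$A = -518413$ ($A = 3 - \left(457318 + 61098\right) = 3 - 518416 = -518413$)
$\frac{1}{A - 901164} = \frac{1}{-518413 - 901164} = \frac{1}{-1419577} = - \frac{1}{1419577}$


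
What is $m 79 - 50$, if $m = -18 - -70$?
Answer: $4058$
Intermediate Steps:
$m = 52$ ($m = -18 + 70 = 52$)
$m 79 - 50 = 52 \cdot 79 - 50 = 4108 - 50 = 4058$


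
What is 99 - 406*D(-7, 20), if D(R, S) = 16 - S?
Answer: 1723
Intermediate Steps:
99 - 406*D(-7, 20) = 99 - 406*(16 - 1*20) = 99 - 406*(16 - 20) = 99 - 406*(-4) = 99 + 1624 = 1723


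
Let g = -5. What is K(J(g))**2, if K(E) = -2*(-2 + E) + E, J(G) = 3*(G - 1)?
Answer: 484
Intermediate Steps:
J(G) = -3 + 3*G (J(G) = 3*(-1 + G) = -3 + 3*G)
K(E) = 4 - E (K(E) = (4 - 2*E) + E = 4 - E)
K(J(g))**2 = (4 - (-3 + 3*(-5)))**2 = (4 - (-3 - 15))**2 = (4 - 1*(-18))**2 = (4 + 18)**2 = 22**2 = 484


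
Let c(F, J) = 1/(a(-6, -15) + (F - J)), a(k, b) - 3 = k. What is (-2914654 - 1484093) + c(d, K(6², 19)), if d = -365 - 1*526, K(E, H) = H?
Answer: -4016056012/913 ≈ -4.3987e+6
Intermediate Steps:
a(k, b) = 3 + k
d = -891 (d = -365 - 526 = -891)
c(F, J) = 1/(-3 + F - J) (c(F, J) = 1/((3 - 6) + (F - J)) = 1/(-3 + (F - J)) = 1/(-3 + F - J))
(-2914654 - 1484093) + c(d, K(6², 19)) = (-2914654 - 1484093) + 1/(-3 - 891 - 1*19) = -4398747 + 1/(-3 - 891 - 19) = -4398747 + 1/(-913) = -4398747 - 1/913 = -4016056012/913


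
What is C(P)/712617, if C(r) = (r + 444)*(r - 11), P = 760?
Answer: 901796/712617 ≈ 1.2655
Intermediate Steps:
C(r) = (-11 + r)*(444 + r) (C(r) = (444 + r)*(-11 + r) = (-11 + r)*(444 + r))
C(P)/712617 = (-4884 + 760² + 433*760)/712617 = (-4884 + 577600 + 329080)*(1/712617) = 901796*(1/712617) = 901796/712617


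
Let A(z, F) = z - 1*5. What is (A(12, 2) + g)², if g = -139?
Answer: 17424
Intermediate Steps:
A(z, F) = -5 + z (A(z, F) = z - 5 = -5 + z)
(A(12, 2) + g)² = ((-5 + 12) - 139)² = (7 - 139)² = (-132)² = 17424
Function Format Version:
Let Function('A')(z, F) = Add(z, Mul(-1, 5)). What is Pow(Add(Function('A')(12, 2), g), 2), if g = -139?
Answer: 17424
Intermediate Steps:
Function('A')(z, F) = Add(-5, z) (Function('A')(z, F) = Add(z, -5) = Add(-5, z))
Pow(Add(Function('A')(12, 2), g), 2) = Pow(Add(Add(-5, 12), -139), 2) = Pow(Add(7, -139), 2) = Pow(-132, 2) = 17424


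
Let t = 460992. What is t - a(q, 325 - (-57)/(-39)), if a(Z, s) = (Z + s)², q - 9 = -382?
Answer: 77494199/169 ≈ 4.5855e+5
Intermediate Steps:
q = -373 (q = 9 - 382 = -373)
t - a(q, 325 - (-57)/(-39)) = 460992 - (-373 + (325 - (-57)/(-39)))² = 460992 - (-373 + (325 - (-57)*(-1)/39))² = 460992 - (-373 + (325 - 1*19/13))² = 460992 - (-373 + (325 - 19/13))² = 460992 - (-373 + 4206/13)² = 460992 - (-643/13)² = 460992 - 1*413449/169 = 460992 - 413449/169 = 77494199/169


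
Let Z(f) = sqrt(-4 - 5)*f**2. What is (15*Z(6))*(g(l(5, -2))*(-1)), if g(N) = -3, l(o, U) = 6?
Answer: 4860*I ≈ 4860.0*I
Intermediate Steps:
Z(f) = 3*I*f**2 (Z(f) = sqrt(-9)*f**2 = (3*I)*f**2 = 3*I*f**2)
(15*Z(6))*(g(l(5, -2))*(-1)) = (15*(3*I*6**2))*(-3*(-1)) = (15*(3*I*36))*3 = (15*(108*I))*3 = (1620*I)*3 = 4860*I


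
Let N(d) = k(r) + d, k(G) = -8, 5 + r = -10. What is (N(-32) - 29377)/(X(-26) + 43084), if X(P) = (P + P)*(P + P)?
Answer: -29417/45788 ≈ -0.64246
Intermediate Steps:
r = -15 (r = -5 - 10 = -15)
N(d) = -8 + d
X(P) = 4*P² (X(P) = (2*P)*(2*P) = 4*P²)
(N(-32) - 29377)/(X(-26) + 43084) = ((-8 - 32) - 29377)/(4*(-26)² + 43084) = (-40 - 29377)/(4*676 + 43084) = -29417/(2704 + 43084) = -29417/45788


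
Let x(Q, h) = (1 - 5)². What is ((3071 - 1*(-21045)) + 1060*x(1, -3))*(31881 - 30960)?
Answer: 37830996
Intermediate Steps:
x(Q, h) = 16 (x(Q, h) = (-4)² = 16)
((3071 - 1*(-21045)) + 1060*x(1, -3))*(31881 - 30960) = ((3071 - 1*(-21045)) + 1060*16)*(31881 - 30960) = ((3071 + 21045) + 16960)*921 = (24116 + 16960)*921 = 41076*921 = 37830996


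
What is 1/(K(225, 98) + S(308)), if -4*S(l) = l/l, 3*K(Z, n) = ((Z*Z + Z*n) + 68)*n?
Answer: 12/28515253 ≈ 4.2083e-7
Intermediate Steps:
K(Z, n) = n*(68 + Z² + Z*n)/3 (K(Z, n) = (((Z*Z + Z*n) + 68)*n)/3 = (((Z² + Z*n) + 68)*n)/3 = ((68 + Z² + Z*n)*n)/3 = (n*(68 + Z² + Z*n))/3 = n*(68 + Z² + Z*n)/3)
S(l) = -¼ (S(l) = -l/(4*l) = -¼*1 = -¼)
1/(K(225, 98) + S(308)) = 1/((⅓)*98*(68 + 225² + 225*98) - ¼) = 1/((⅓)*98*(68 + 50625 + 22050) - ¼) = 1/((⅓)*98*72743 - ¼) = 1/(7128814/3 - ¼) = 1/(28515253/12) = 12/28515253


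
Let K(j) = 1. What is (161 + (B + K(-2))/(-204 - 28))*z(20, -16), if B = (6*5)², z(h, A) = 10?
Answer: 182255/116 ≈ 1571.2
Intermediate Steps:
B = 900 (B = 30² = 900)
(161 + (B + K(-2))/(-204 - 28))*z(20, -16) = (161 + (900 + 1)/(-204 - 28))*10 = (161 + 901/(-232))*10 = (161 + 901*(-1/232))*10 = (161 - 901/232)*10 = (36451/232)*10 = 182255/116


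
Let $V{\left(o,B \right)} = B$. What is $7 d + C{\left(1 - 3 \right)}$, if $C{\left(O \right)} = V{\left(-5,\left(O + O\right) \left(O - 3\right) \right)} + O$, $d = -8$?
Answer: $-38$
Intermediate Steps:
$C{\left(O \right)} = O + 2 O \left(-3 + O\right)$ ($C{\left(O \right)} = \left(O + O\right) \left(O - 3\right) + O = 2 O \left(-3 + O\right) + O = O + 2 O \left(-3 + O\right)$)
$7 d + C{\left(1 - 3 \right)} = 7 \left(-8\right) + \left(1 - 3\right) \left(-5 + 2 \left(1 - 3\right)\right) = -56 - 2 \left(-5 + 2 \left(-2\right)\right) = -56 - 2 \left(-5 - 4\right) = -56 - -18 = -56 + 18 = -38$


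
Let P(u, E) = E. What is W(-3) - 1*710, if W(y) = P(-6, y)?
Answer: -713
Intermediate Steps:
W(y) = y
W(-3) - 1*710 = -3 - 1*710 = -3 - 710 = -713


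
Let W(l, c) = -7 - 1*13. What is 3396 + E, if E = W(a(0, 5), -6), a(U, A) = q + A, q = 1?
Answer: 3376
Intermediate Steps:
a(U, A) = 1 + A
W(l, c) = -20 (W(l, c) = -7 - 13 = -20)
E = -20
3396 + E = 3396 - 20 = 3376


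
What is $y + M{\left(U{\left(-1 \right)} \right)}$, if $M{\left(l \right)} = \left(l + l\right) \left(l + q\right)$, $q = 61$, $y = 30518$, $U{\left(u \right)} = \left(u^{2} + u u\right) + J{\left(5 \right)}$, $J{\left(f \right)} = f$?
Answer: $31470$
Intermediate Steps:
$U{\left(u \right)} = 5 + 2 u^{2}$ ($U{\left(u \right)} = \left(u^{2} + u u\right) + 5 = \left(u^{2} + u^{2}\right) + 5 = 2 u^{2} + 5 = 5 + 2 u^{2}$)
$M{\left(l \right)} = 2 l \left(61 + l\right)$ ($M{\left(l \right)} = \left(l + l\right) \left(l + 61\right) = 2 l \left(61 + l\right)$)
$y + M{\left(U{\left(-1 \right)} \right)} = 30518 + 2 \left(5 + 2 \left(-1\right)^{2}\right) \left(61 + \left(5 + 2 \left(-1\right)^{2}\right)\right) = 30518 + 2 \left(5 + 2 \cdot 1\right) \left(61 + \left(5 + 2 \cdot 1\right)\right) = 30518 + 2 \left(5 + 2\right) \left(61 + \left(5 + 2\right)\right) = 30518 + 2 \cdot 7 \left(61 + 7\right) = 30518 + 2 \cdot 7 \cdot 68 = 30518 + 952 = 31470$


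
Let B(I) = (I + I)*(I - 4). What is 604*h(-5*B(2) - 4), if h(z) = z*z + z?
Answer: 804528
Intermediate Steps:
B(I) = 2*I*(-4 + I) (B(I) = (2*I)*(-4 + I) = 2*I*(-4 + I))
h(z) = z + z² (h(z) = z² + z = z + z²)
604*h(-5*B(2) - 4) = 604*((-10*2*(-4 + 2) - 4)*(1 + (-10*2*(-4 + 2) - 4))) = 604*((-10*2*(-2) - 4)*(1 + (-10*2*(-2) - 4))) = 604*((-5*(-8) - 4)*(1 + (-5*(-8) - 4))) = 604*((40 - 4)*(1 + (40 - 4))) = 604*(36*(1 + 36)) = 604*(36*37) = 604*1332 = 804528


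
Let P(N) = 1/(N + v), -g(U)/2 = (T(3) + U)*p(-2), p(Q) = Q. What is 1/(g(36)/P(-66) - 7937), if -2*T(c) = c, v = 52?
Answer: -1/9869 ≈ -0.00010133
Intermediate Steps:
T(c) = -c/2
g(U) = -6 + 4*U (g(U) = -2*(-1/2*3 + U)*(-2) = -2*(-3/2 + U)*(-2) = -2*(3 - 2*U) = -6 + 4*U)
P(N) = 1/(52 + N) (P(N) = 1/(N + 52) = 1/(52 + N))
1/(g(36)/P(-66) - 7937) = 1/((-6 + 4*36)/(1/(52 - 66)) - 7937) = 1/((-6 + 144)/(1/(-14)) - 7937) = 1/(138/(-1/14) - 7937) = 1/(138*(-14) - 7937) = 1/(-1932 - 7937) = 1/(-9869) = -1/9869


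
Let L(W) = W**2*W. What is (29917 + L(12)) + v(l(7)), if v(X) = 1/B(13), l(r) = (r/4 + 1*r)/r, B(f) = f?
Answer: 411386/13 ≈ 31645.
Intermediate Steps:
L(W) = W**3
l(r) = 5/4 (l(r) = (r*(1/4) + r)/r = (r/4 + r)/r = (5*r/4)/r = 5/4)
v(X) = 1/13
(29917 + L(12)) + v(l(7)) = (29917 + 12**3) + 1/13 = (29917 + 1728) + 1/13 = 31645 + 1/13 = 411386/13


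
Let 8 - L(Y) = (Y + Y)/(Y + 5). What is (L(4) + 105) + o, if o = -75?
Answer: 334/9 ≈ 37.111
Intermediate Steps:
L(Y) = 8 - 2*Y/(5 + Y) (L(Y) = 8 - (Y + Y)/(Y + 5) = 8 - 2*Y/(5 + Y))
(L(4) + 105) + o = (2*(20 + 3*4)/(5 + 4) + 105) - 75 = (2*(20 + 12)/9 + 105) - 75 = (2*(1/9)*32 + 105) - 75 = (64/9 + 105) - 75 = 1009/9 - 75 = 334/9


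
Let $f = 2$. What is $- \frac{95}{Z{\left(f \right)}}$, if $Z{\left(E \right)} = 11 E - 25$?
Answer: $\frac{95}{3} \approx 31.667$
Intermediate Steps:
$Z{\left(E \right)} = -25 + 11 E$
$- \frac{95}{Z{\left(f \right)}} = - \frac{95}{-25 + 11 \cdot 2} = - \frac{95}{-25 + 22} = - \frac{95}{-3} = \left(-95\right) \left(- \frac{1}{3}\right) = \frac{95}{3}$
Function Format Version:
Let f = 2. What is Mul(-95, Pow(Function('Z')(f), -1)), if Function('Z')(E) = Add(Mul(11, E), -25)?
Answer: Rational(95, 3) ≈ 31.667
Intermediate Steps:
Function('Z')(E) = Add(-25, Mul(11, E))
Mul(-95, Pow(Function('Z')(f), -1)) = Mul(-95, Pow(Add(-25, Mul(11, 2)), -1)) = Mul(-95, Pow(Add(-25, 22), -1)) = Mul(-95, Pow(-3, -1)) = Mul(-95, Rational(-1, 3)) = Rational(95, 3)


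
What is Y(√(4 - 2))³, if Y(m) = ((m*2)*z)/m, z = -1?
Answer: -8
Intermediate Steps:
Y(m) = -2 (Y(m) = ((m*2)*(-1))/m = ((2*m)*(-1))/m = (-2*m)/m = -2)
Y(√(4 - 2))³ = (-2)³ = -8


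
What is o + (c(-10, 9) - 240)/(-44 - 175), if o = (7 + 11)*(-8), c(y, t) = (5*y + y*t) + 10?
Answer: -31166/219 ≈ -142.31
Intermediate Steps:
c(y, t) = 10 + 5*y + t*y (c(y, t) = (5*y + t*y) + 10 = 10 + 5*y + t*y)
o = -144 (o = 18*(-8) = -144)
o + (c(-10, 9) - 240)/(-44 - 175) = -144 + ((10 + 5*(-10) + 9*(-10)) - 240)/(-44 - 175) = -144 + ((10 - 50 - 90) - 240)/(-219) = -144 + (-130 - 240)*(-1/219) = -144 - 370*(-1/219) = -144 + 370/219 = -31166/219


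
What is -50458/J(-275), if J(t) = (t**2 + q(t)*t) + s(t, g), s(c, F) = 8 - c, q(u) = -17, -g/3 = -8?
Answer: -50458/80583 ≈ -0.62616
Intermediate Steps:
g = 24 (g = -3*(-8) = 24)
J(t) = 8 + t**2 - 18*t (J(t) = (t**2 - 17*t) + (8 - t) = 8 + t**2 - 18*t)
-50458/J(-275) = -50458/(8 + (-275)**2 - 18*(-275)) = -50458/(8 + 75625 + 4950) = -50458/80583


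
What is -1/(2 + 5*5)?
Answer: -1/27 ≈ -0.037037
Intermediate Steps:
-1/(2 + 5*5) = -1/(2 + 25) = -1/27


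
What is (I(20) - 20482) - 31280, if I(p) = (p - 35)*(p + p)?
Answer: -52362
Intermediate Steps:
I(p) = 2*p*(-35 + p) (I(p) = (-35 + p)*(2*p) = 2*p*(-35 + p))
(I(20) - 20482) - 31280 = (2*20*(-35 + 20) - 20482) - 31280 = (2*20*(-15) - 20482) - 31280 = (-600 - 20482) - 31280 = -21082 - 31280 = -52362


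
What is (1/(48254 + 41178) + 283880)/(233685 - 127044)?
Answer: 25387956161/9537117912 ≈ 2.6620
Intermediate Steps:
(1/(48254 + 41178) + 283880)/(233685 - 127044) = (1/89432 + 283880)/106641 = (1/89432 + 283880)*(1/106641) = (25387956161/89432)*(1/106641) = 25387956161/9537117912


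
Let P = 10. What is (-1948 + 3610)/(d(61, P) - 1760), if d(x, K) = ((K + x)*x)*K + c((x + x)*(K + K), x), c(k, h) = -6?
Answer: 277/6924 ≈ 0.040006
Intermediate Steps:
d(x, K) = -6 + K*x*(K + x) (d(x, K) = ((K + x)*x)*K - 6 = (x*(K + x))*K - 6 = K*x*(K + x) - 6 = -6 + K*x*(K + x))
(-1948 + 3610)/(d(61, P) - 1760) = (-1948 + 3610)/((-6 + 10*61² + 61*10²) - 1760) = 1662/((-6 + 10*3721 + 61*100) - 1760) = 1662/((-6 + 37210 + 6100) - 1760) = 1662/(43304 - 1760) = 1662/41544 = 1662*(1/41544) = 277/6924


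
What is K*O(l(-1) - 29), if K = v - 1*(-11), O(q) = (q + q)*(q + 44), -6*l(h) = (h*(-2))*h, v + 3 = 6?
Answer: -110768/9 ≈ -12308.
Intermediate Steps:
v = 3 (v = -3 + 6 = 3)
l(h) = h²/3 (l(h) = -h*(-2)*h/6 = -(-2*h)*h/6 = -(-1)*h²/3 = h²/3)
O(q) = 2*q*(44 + q) (O(q) = (2*q)*(44 + q) = 2*q*(44 + q))
K = 14 (K = 3 - 1*(-11) = 3 + 11 = 14)
K*O(l(-1) - 29) = 14*(2*((⅓)*(-1)² - 29)*(44 + ((⅓)*(-1)² - 29))) = 14*(2*((⅓)*1 - 29)*(44 + ((⅓)*1 - 29))) = 14*(2*(⅓ - 29)*(44 + (⅓ - 29))) = 14*(2*(-86/3)*(44 - 86/3)) = 14*(2*(-86/3)*(46/3)) = 14*(-7912/9) = -110768/9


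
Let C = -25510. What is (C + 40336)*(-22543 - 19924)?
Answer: -629615742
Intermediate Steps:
(C + 40336)*(-22543 - 19924) = (-25510 + 40336)*(-22543 - 19924) = 14826*(-42467) = -629615742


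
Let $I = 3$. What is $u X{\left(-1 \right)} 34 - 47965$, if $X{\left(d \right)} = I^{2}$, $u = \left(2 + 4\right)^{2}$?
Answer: $-36949$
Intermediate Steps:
$u = 36$ ($u = 6^{2} = 36$)
$X{\left(d \right)} = 9$ ($X{\left(d \right)} = 3^{2} = 9$)
$u X{\left(-1 \right)} 34 - 47965 = 36 \cdot 9 \cdot 34 - 47965 = 324 \cdot 34 - 47965 = 11016 - 47965 = -36949$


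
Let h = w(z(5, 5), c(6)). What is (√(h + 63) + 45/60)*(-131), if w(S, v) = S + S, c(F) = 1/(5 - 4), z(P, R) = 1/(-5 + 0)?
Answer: -393/4 - 131*√1565/5 ≈ -1134.7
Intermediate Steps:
z(P, R) = -⅕ (z(P, R) = 1/(-5) = -⅕)
c(F) = 1 (c(F) = 1/1 = 1)
w(S, v) = 2*S
h = -⅖ (h = 2*(-⅕) = -⅖ ≈ -0.40000)
(√(h + 63) + 45/60)*(-131) = (√(-⅖ + 63) + 45/60)*(-131) = (√(313/5) + 45*(1/60))*(-131) = (√1565/5 + ¾)*(-131) = (¾ + √1565/5)*(-131) = -393/4 - 131*√1565/5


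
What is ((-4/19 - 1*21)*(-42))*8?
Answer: 135408/19 ≈ 7126.7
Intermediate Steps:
((-4/19 - 1*21)*(-42))*8 = ((-4*1/19 - 21)*(-42))*8 = ((-4/19 - 21)*(-42))*8 = -403/19*(-42)*8 = (16926/19)*8 = 135408/19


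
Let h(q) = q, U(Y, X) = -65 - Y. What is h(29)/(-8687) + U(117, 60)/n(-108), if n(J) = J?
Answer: 788951/469098 ≈ 1.6818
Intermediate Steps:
h(29)/(-8687) + U(117, 60)/n(-108) = 29/(-8687) + (-65 - 1*117)/(-108) = 29*(-1/8687) + (-65 - 117)*(-1/108) = -29/8687 - 182*(-1/108) = -29/8687 + 91/54 = 788951/469098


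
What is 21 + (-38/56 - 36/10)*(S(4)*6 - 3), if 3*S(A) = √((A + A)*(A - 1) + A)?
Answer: 4737/140 - 599*√7/35 ≈ -11.444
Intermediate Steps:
S(A) = √(A + 2*A*(-1 + A))/3 (S(A) = √((A + A)*(A - 1) + A)/3 = √((2*A)*(-1 + A) + A)/3 = √(2*A*(-1 + A) + A)/3 = √(A + 2*A*(-1 + A))/3)
21 + (-38/56 - 36/10)*(S(4)*6 - 3) = 21 + (-38/56 - 36/10)*((√(4*(-1 + 2*4))/3)*6 - 3) = 21 + (-38*1/56 - 36*⅒)*((√(4*(-1 + 8))/3)*6 - 3) = 21 + (-19/28 - 18/5)*((√(4*7)/3)*6 - 3) = 21 - 599*((√28/3)*6 - 3)/140 = 21 - 599*(((2*√7)/3)*6 - 3)/140 = 21 - 599*((2*√7/3)*6 - 3)/140 = 21 - 599*(4*√7 - 3)/140 = 21 - 599*(-3 + 4*√7)/140 = 21 + (1797/140 - 599*√7/35) = 4737/140 - 599*√7/35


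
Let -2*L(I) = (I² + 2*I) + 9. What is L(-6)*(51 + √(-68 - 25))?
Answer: -1683/2 - 33*I*√93/2 ≈ -841.5 - 159.12*I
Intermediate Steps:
L(I) = -9/2 - I - I²/2 (L(I) = -((I² + 2*I) + 9)/2 = -(9 + I² + 2*I)/2 = -9/2 - I - I²/2)
L(-6)*(51 + √(-68 - 25)) = (-9/2 - 1*(-6) - ½*(-6)²)*(51 + √(-68 - 25)) = (-9/2 + 6 - ½*36)*(51 + √(-93)) = (-9/2 + 6 - 18)*(51 + I*√93) = -33*(51 + I*√93)/2 = -1683/2 - 33*I*√93/2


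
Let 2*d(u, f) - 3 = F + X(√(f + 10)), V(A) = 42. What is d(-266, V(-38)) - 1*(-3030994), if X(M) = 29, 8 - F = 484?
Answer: 3030772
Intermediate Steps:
F = -476 (F = 8 - 1*484 = 8 - 484 = -476)
d(u, f) = -222 (d(u, f) = 3/2 + (-476 + 29)/2 = 3/2 + (½)*(-447) = 3/2 - 447/2 = -222)
d(-266, V(-38)) - 1*(-3030994) = -222 - 1*(-3030994) = -222 + 3030994 = 3030772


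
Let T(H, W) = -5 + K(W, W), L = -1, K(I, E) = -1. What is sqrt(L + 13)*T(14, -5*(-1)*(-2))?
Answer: -12*sqrt(3) ≈ -20.785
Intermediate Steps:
T(H, W) = -6 (T(H, W) = -5 - 1 = -6)
sqrt(L + 13)*T(14, -5*(-1)*(-2)) = sqrt(-1 + 13)*(-6) = sqrt(12)*(-6) = (2*sqrt(3))*(-6) = -12*sqrt(3)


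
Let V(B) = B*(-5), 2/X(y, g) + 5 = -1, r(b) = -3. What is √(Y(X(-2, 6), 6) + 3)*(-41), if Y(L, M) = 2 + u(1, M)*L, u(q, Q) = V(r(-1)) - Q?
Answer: -41*√2 ≈ -57.983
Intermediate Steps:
X(y, g) = -⅓ (X(y, g) = 2/(-5 - 1) = 2/(-6) = 2*(-⅙) = -⅓)
V(B) = -5*B
u(q, Q) = 15 - Q (u(q, Q) = -5*(-3) - Q = 15 - Q)
Y(L, M) = 2 + L*(15 - M) (Y(L, M) = 2 + (15 - M)*L = 2 + L*(15 - M))
√(Y(X(-2, 6), 6) + 3)*(-41) = √((2 - 1*(-⅓)*(-15 + 6)) + 3)*(-41) = √((2 - 1*(-⅓)*(-9)) + 3)*(-41) = √((2 - 3) + 3)*(-41) = √(-1 + 3)*(-41) = √2*(-41) = -41*√2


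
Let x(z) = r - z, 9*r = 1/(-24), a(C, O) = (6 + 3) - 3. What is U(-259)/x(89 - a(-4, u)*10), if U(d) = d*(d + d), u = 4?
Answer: -4139856/895 ≈ -4625.5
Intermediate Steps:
a(C, O) = 6 (a(C, O) = 9 - 3 = 6)
U(d) = 2*d² (U(d) = d*(2*d) = 2*d²)
r = -1/216 (r = (⅑)/(-24) = (⅑)*(-1/24) = -1/216 ≈ -0.0046296)
x(z) = -1/216 - z
U(-259)/x(89 - a(-4, u)*10) = (2*(-259)²)/(-1/216 - (89 - 6*10)) = (2*67081)/(-1/216 - (89 - 1*60)) = 134162/(-1/216 - (89 - 60)) = 134162/(-1/216 - 1*29) = 134162/(-1/216 - 29) = 134162/(-6265/216) = 134162*(-216/6265) = -4139856/895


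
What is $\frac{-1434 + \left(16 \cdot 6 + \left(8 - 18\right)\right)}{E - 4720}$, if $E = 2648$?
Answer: $\frac{337}{518} \approx 0.65058$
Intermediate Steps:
$\frac{-1434 + \left(16 \cdot 6 + \left(8 - 18\right)\right)}{E - 4720} = \frac{-1434 + \left(16 \cdot 6 + \left(8 - 18\right)\right)}{2648 - 4720} = \frac{-1434 + \left(96 + \left(8 - 18\right)\right)}{-2072} = \left(-1434 + \left(96 - 10\right)\right) \left(- \frac{1}{2072}\right) = \left(-1434 + 86\right) \left(- \frac{1}{2072}\right) = \left(-1348\right) \left(- \frac{1}{2072}\right) = \frac{337}{518}$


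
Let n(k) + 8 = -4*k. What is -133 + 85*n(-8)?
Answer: 1907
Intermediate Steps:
n(k) = -8 - 4*k
-133 + 85*n(-8) = -133 + 85*(-8 - 4*(-8)) = -133 + 85*(-8 + 32) = -133 + 85*24 = -133 + 2040 = 1907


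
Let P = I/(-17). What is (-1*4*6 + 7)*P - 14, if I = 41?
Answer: 27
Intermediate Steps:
P = -41/17 (P = 41/(-17) = 41*(-1/17) = -41/17 ≈ -2.4118)
(-1*4*6 + 7)*P - 14 = (-1*4*6 + 7)*(-41/17) - 14 = (-4*6 + 7)*(-41/17) - 14 = (-24 + 7)*(-41/17) - 14 = -17*(-41/17) - 14 = 41 - 14 = 27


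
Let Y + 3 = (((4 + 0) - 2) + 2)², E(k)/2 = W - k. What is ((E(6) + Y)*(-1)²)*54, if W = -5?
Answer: -486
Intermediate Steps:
E(k) = -10 - 2*k (E(k) = 2*(-5 - k) = -10 - 2*k)
Y = 13 (Y = -3 + (((4 + 0) - 2) + 2)² = -3 + ((4 - 2) + 2)² = -3 + (2 + 2)² = -3 + 4² = -3 + 16 = 13)
((E(6) + Y)*(-1)²)*54 = (((-10 - 2*6) + 13)*(-1)²)*54 = (((-10 - 12) + 13)*1)*54 = ((-22 + 13)*1)*54 = -9*1*54 = -9*54 = -486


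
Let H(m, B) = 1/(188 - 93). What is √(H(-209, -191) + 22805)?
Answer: 2*√51453805/95 ≈ 151.01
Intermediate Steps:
H(m, B) = 1/95
√(H(-209, -191) + 22805) = √(1/95 + 22805) = √(2166476/95) = 2*√51453805/95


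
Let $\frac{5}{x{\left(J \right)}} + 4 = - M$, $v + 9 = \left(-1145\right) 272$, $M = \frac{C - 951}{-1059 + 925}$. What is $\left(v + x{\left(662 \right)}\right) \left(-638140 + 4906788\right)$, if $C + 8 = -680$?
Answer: $- \frac{578318347662952}{435} \approx -1.3295 \cdot 10^{12}$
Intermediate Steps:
$C = -688$ ($C = -8 - 680 = -688$)
$M = \frac{1639}{134}$ ($M = \frac{-688 - 951}{-1059 + 925} = - \frac{1639}{-134} = \left(-1639\right) \left(- \frac{1}{134}\right) = \frac{1639}{134} \approx 12.231$)
$v = -311449$ ($v = -9 - 311440 = -311449$)
$x{\left(J \right)} = - \frac{134}{435}$ ($x{\left(J \right)} = \frac{5}{-4 - \frac{1639}{134}} = \frac{5}{- \frac{2175}{134}} = 5 \left(- \frac{134}{2175}\right) = - \frac{134}{435}$)
$\left(v + x{\left(662 \right)}\right) \left(-638140 + 4906788\right) = \left(-311449 - \frac{134}{435}\right) \left(-638140 + 4906788\right) = \left(- \frac{135480449}{435}\right) 4268648 = - \frac{578318347662952}{435}$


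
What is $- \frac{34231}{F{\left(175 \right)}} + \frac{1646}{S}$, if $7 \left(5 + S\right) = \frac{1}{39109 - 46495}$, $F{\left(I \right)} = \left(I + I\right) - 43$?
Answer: $- \frac{34975248085}{79362877} \approx -440.7$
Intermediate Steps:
$F{\left(I \right)} = -43 + 2 I$ ($F{\left(I \right)} = 2 I - 43 = -43 + 2 I$)
$S = - \frac{258511}{51702}$ ($S = -5 + \frac{1}{7 \left(39109 - 46495\right)} = -5 + \frac{1}{7 \left(-7386\right)} = -5 + \frac{1}{7} \left(- \frac{1}{7386}\right) = -5 - \frac{1}{51702} = - \frac{258511}{51702} \approx -5.0$)
$- \frac{34231}{F{\left(175 \right)}} + \frac{1646}{S} = - \frac{34231}{-43 + 2 \cdot 175} + \frac{1646}{- \frac{258511}{51702}} = - \frac{34231}{-43 + 350} + 1646 \left(- \frac{51702}{258511}\right) = - \frac{34231}{307} - \frac{85101492}{258511} = - \frac{34975248085}{79362877}$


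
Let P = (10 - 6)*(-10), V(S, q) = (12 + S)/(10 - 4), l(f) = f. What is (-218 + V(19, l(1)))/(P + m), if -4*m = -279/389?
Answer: 993506/185883 ≈ 5.3448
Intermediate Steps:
V(S, q) = 2 + S/6 (V(S, q) = (12 + S)/6 = (12 + S)*(1/6) = 2 + S/6)
m = 279/1556 (m = -(-279)/(4*389) = -1/4*(-279/389) = 279/1556 ≈ 0.17931)
P = -40 (P = 4*(-10) = -40)
(-218 + V(19, l(1)))/(P + m) = (-218 + (2 + (1/6)*19))/(-40 + 279/1556) = (-218 + (2 + 19/6))/(-61961/1556) = (-218 + 31/6)*(-1556/61961) = -1277/6*(-1556/61961) = 993506/185883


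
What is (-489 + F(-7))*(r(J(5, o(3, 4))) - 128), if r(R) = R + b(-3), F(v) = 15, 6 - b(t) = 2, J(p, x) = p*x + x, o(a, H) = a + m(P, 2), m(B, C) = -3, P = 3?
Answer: 58776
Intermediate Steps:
o(a, H) = -3 + a (o(a, H) = a - 3 = -3 + a)
J(p, x) = x + p*x
b(t) = 4 (b(t) = 6 - 1*2 = 6 - 2 = 4)
r(R) = 4 + R (r(R) = R + 4 = 4 + R)
(-489 + F(-7))*(r(J(5, o(3, 4))) - 128) = (-489 + 15)*((4 + (-3 + 3)*(1 + 5)) - 128) = -474*((4 + 0*6) - 128) = -474*((4 + 0) - 128) = -474*(4 - 128) = -474*(-124) = 58776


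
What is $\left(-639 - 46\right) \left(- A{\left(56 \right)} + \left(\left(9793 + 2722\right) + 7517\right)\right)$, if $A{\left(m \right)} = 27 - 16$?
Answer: $-13714385$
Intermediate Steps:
$A{\left(m \right)} = 11$ ($A{\left(m \right)} = 27 - 16 = 11$)
$\left(-639 - 46\right) \left(- A{\left(56 \right)} + \left(\left(9793 + 2722\right) + 7517\right)\right) = \left(-639 - 46\right) \left(\left(-1\right) 11 + \left(\left(9793 + 2722\right) + 7517\right)\right) = \left(-639 - 46\right) \left(-11 + \left(12515 + 7517\right)\right) = - 685 \left(-11 + 20032\right) = \left(-685\right) 20021 = -13714385$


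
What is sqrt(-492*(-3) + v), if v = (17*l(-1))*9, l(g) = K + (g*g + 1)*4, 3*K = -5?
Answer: sqrt(2445) ≈ 49.447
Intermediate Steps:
K = -5/3 (K = (1/3)*(-5) = -5/3 ≈ -1.6667)
l(g) = 7/3 + 4*g**2 (l(g) = -5/3 + (g*g + 1)*4 = -5/3 + (g**2 + 1)*4 = -5/3 + (1 + g**2)*4 = -5/3 + (4 + 4*g**2) = 7/3 + 4*g**2)
v = 969 (v = (17*(7/3 + 4*(-1)**2))*9 = (17*(7/3 + 4*1))*9 = (17*(7/3 + 4))*9 = (17*(19/3))*9 = (323/3)*9 = 969)
sqrt(-492*(-3) + v) = sqrt(-492*(-3) + 969) = sqrt(1476 + 969) = sqrt(2445)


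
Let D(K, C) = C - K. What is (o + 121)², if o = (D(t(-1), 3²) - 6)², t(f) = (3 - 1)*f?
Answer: 21316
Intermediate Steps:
t(f) = 2*f
o = 25 (o = ((3² - 2*(-1)) - 6)² = ((9 - 1*(-2)) - 6)² = ((9 + 2) - 6)² = (11 - 6)² = 5² = 25)
(o + 121)² = (25 + 121)² = 146² = 21316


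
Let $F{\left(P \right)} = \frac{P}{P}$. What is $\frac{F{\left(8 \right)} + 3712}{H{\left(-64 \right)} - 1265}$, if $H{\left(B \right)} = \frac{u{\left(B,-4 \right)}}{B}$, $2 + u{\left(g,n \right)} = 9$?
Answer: $- \frac{237632}{80967} \approx -2.9349$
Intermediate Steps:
$u{\left(g,n \right)} = 7$ ($u{\left(g,n \right)} = -2 + 9 = 7$)
$H{\left(B \right)} = \frac{7}{B}$
$F{\left(P \right)} = 1$
$\frac{F{\left(8 \right)} + 3712}{H{\left(-64 \right)} - 1265} = \frac{1 + 3712}{\frac{7}{-64} - 1265} = \frac{3713}{7 \left(- \frac{1}{64}\right) - 1265} = \frac{3713}{- \frac{7}{64} - 1265} = \frac{3713}{- \frac{80967}{64}} = 3713 \left(- \frac{64}{80967}\right) = - \frac{237632}{80967}$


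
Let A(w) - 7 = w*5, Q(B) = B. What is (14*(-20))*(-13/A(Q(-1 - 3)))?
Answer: -280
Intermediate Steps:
A(w) = 7 + 5*w (A(w) = 7 + w*5 = 7 + 5*w)
(14*(-20))*(-13/A(Q(-1 - 3))) = (14*(-20))*(-13/(7 + 5*(-1 - 3))) = -(-3640)/(7 + 5*(-4)) = -(-3640)/(7 - 20) = -(-3640)/(-13) = -(-3640)*(-1)/13 = -280*1 = -280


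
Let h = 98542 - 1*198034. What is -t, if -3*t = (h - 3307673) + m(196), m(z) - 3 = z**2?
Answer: -3368746/3 ≈ -1.1229e+6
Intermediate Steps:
h = -99492 (h = 98542 - 198034 = -99492)
m(z) = 3 + z**2
t = 3368746/3 (t = -((-99492 - 3307673) + (3 + 196**2))/3 = -(-3407165 + (3 + 38416))/3 = -(-3407165 + 38419)/3 = -1/3*(-3368746) = 3368746/3 ≈ 1.1229e+6)
-t = -1*3368746/3 = -3368746/3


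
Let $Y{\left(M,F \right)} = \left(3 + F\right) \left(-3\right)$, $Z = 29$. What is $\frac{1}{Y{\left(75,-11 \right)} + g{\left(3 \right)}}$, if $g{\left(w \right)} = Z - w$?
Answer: $\frac{1}{50} \approx 0.02$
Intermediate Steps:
$Y{\left(M,F \right)} = -9 - 3 F$
$g{\left(w \right)} = 29 - w$
$\frac{1}{Y{\left(75,-11 \right)} + g{\left(3 \right)}} = \frac{1}{\left(-9 - -33\right) + \left(29 - 3\right)} = \frac{1}{\left(-9 + 33\right) + \left(29 - 3\right)} = \frac{1}{24 + 26} = \frac{1}{50}$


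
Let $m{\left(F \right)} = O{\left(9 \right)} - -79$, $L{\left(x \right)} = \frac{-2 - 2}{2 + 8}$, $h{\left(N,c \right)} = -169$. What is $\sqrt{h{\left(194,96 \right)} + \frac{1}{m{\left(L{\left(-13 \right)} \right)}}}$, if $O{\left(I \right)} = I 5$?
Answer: $\frac{i \sqrt{649605}}{62} \approx 13.0 i$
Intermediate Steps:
$O{\left(I \right)} = 5 I$
$L{\left(x \right)} = - \frac{2}{5}$ ($L{\left(x \right)} = - \frac{4}{10} = \left(-4\right) \frac{1}{10} = - \frac{2}{5}$)
$m{\left(F \right)} = 124$ ($m{\left(F \right)} = 5 \cdot 9 - -79 = 45 + 79 = 124$)
$\sqrt{h{\left(194,96 \right)} + \frac{1}{m{\left(L{\left(-13 \right)} \right)}}} = \sqrt{-169 + \frac{1}{124}} = \sqrt{- \frac{20955}{124}} = \frac{i \sqrt{649605}}{62}$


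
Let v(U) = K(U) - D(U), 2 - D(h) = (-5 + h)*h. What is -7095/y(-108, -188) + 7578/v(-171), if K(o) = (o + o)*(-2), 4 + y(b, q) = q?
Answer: 36637481/984896 ≈ 37.199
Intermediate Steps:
y(b, q) = -4 + q
K(o) = -4*o (K(o) = (2*o)*(-2) = -4*o)
D(h) = 2 - h*(-5 + h) (D(h) = 2 - (-5 + h)*h = 2 - h*(-5 + h))
v(U) = -2 + U² - 9*U (v(U) = -4*U - (2 - U² + 5*U) = -4*U + (-2 + U² - 5*U) = -2 + U² - 9*U)
-7095/y(-108, -188) + 7578/v(-171) = -7095/(-4 - 188) + 7578/(-2 + (-171)² - 9*(-171)) = -7095/(-192) + 7578/(-2 + 29241 + 1539) = -7095*(-1/192) + 7578/30778 = 2365/64 + 7578*(1/30778) = 2365/64 + 3789/15389 = 36637481/984896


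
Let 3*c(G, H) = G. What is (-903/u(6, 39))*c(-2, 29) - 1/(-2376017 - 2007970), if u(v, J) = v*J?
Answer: 439860068/170975493 ≈ 2.5727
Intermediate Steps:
u(v, J) = J*v
c(G, H) = G/3
(-903/u(6, 39))*c(-2, 29) - 1/(-2376017 - 2007970) = (-903/(39*6))*((1/3)*(-2)) - 1/(-2376017 - 2007970) = -903/234*(-2/3) - 1/(-4383987) = -903*1/234*(-2/3) - 1*(-1/4383987) = -301/78*(-2/3) + 1/4383987 = 301/117 + 1/4383987 = 439860068/170975493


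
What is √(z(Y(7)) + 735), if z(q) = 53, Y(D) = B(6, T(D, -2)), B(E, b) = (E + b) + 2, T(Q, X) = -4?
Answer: 2*√197 ≈ 28.071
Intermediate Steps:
B(E, b) = 2 + E + b
Y(D) = 4 (Y(D) = 2 + 6 - 4 = 4)
√(z(Y(7)) + 735) = √(53 + 735) = √788 = 2*√197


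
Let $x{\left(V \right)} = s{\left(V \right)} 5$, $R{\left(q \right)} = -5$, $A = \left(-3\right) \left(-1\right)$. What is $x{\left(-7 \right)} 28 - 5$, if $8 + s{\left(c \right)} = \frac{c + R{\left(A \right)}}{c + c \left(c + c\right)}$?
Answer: $- \frac{14865}{13} \approx -1143.5$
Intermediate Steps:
$A = 3$
$s{\left(c \right)} = -8 + \frac{-5 + c}{c + 2 c^{2}}$ ($s{\left(c \right)} = -8 + \frac{c - 5}{c + c \left(c + c\right)} = -8 + \frac{-5 + c}{c + c 2 c} = -8 + \frac{-5 + c}{c + 2 c^{2}}$)
$x{\left(V \right)} = \frac{5 \left(-5 - 16 V^{2} - 7 V\right)}{V \left(1 + 2 V\right)}$ ($x{\left(V \right)} = \frac{-5 - 16 V^{2} - 7 V}{V \left(1 + 2 V\right)} 5 = \frac{5 \left(-5 - 16 V^{2} - 7 V\right)}{V \left(1 + 2 V\right)}$)
$x{\left(-7 \right)} 28 - 5 = \frac{5 \left(-5 - 16 \left(-7\right)^{2} - -49\right)}{\left(-7\right) \left(1 + 2 \left(-7\right)\right)} 28 - 5 = 5 \left(- \frac{1}{7}\right) \frac{1}{1 - 14} \left(-5 - 784 + 49\right) 28 - 5 = 5 \left(- \frac{1}{7}\right) \frac{1}{-13} \left(-5 - 784 + 49\right) 28 - 5 = 5 \left(- \frac{1}{7}\right) \left(- \frac{1}{13}\right) \left(-740\right) 28 - 5 = \left(- \frac{3700}{91}\right) 28 - 5 = - \frac{14800}{13} - 5 = - \frac{14865}{13}$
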